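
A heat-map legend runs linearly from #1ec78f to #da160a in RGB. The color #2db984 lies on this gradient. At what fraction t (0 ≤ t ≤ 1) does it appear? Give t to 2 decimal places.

Invert the lerp on the R channel (largest span, 188): t = (45 − 30) / (218 − 30) = 15/188 = 0.079787.
Check on G: (185 − 199)/(22 − 199) = 0.0791 ✓

0.08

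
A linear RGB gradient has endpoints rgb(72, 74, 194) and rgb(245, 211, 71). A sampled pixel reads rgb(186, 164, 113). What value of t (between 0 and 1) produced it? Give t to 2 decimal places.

Invert the lerp on the R channel (largest span, 173): t = (186 − 72) / (245 − 72) = 114/173 = 0.65896.
Check on G: (164 − 74)/(211 − 74) = 0.6569 ✓

0.66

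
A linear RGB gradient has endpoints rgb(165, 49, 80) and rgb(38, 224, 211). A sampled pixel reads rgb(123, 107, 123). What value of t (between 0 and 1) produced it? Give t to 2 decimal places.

0.33

Invert the lerp on the G channel (largest span, 175): t = (107 − 49) / (224 − 49) = 58/175 = 0.33143.
Check on R: (123 − 165)/(38 − 165) = 0.3307 ✓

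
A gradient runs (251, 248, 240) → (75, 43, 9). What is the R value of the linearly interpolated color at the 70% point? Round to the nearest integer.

R = 251 + 0.7 × (75 − 251) = 127.8 → 128

128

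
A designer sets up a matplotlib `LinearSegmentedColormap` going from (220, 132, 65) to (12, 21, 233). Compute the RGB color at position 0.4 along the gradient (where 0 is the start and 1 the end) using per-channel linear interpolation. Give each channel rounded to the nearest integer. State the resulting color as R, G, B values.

R = 220 + 0.4 × (12 − 220) = 220 + 0.4 × -208 = 136.8 → 137
G = 132 + 0.4 × (21 − 132) = 132 + 0.4 × -111 = 87.6 → 88
B = 65 + 0.4 × (233 − 65) = 65 + 0.4 × 168 = 132.2 → 132
So the blended color is (137, 88, 132), about #895884.

(137, 88, 132)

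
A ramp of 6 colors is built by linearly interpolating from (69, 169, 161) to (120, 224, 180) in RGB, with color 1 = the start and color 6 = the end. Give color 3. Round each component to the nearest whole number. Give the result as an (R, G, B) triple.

(89, 191, 169)

With 6 swatches and endpoints inclusive, swatch 3 sits at t = (3 − 1)/(6 − 1) = 2/5 ≈ 0.4.
R = 69 + 0.4 × (120 − 69) = 89.4 → 89
G = 169 + 0.4 × (224 − 169) = 191 → 191
B = 161 + 0.4 × (180 − 161) = 168.6 → 169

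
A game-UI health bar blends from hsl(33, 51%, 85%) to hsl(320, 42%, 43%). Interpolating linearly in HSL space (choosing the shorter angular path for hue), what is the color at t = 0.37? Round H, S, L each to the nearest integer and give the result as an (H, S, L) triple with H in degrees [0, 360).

Hue: 320 − 33 = 287°, but |287| > 180 so the shorter arc goes the other way: Δh = 287 − 360 = -73°.
H = 33 + 0.37 × (-73) = 5.99 → 6°
S = 51 + 0.37 × (42 − 51) = 47.67 → 48%
L = 85 + 0.37 × (43 − 85) = 69.46 → 69%

(6, 48, 69)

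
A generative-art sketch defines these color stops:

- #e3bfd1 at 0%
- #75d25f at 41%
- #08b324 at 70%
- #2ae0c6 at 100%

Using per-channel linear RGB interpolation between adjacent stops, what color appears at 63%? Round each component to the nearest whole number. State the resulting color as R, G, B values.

63% lies between the 41% and 70% stops, so the local fraction is t = (63 − 41)/(70 − 41) = 22/29 ≈ 0.7586.
#75d25f → (117, 210, 95); #08b324 → (8, 179, 36).
R = 117 + 0.7586 × (8 − 117) = 34.313 → 34
G = 210 + 0.7586 × (179 − 210) = 186.483 → 186
B = 95 + 0.7586 × (36 − 95) = 50.243 → 50

(34, 186, 50)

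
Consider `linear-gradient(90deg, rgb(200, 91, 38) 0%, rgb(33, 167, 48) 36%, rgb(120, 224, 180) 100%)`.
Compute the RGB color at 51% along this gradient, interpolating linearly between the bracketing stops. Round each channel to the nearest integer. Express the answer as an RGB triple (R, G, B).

51% lies between the 36% and 100% stops, so the local fraction is t = (51 − 36)/(100 − 36) = 15/64 ≈ 0.2344.
R = 33 + 0.2344 × (120 − 33) = 53.393 → 53
G = 167 + 0.2344 × (224 − 167) = 180.361 → 180
B = 48 + 0.2344 × (180 − 48) = 78.941 → 79

(53, 180, 79)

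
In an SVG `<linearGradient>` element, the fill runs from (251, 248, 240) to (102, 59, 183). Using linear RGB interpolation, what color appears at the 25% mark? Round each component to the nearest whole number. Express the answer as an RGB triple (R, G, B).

(214, 201, 226)

25% corresponds to t = 0.25.
R = 251 + 0.25 × (102 − 251) = 251 + 0.25 × -149 = 213.75 → 214
G = 248 + 0.25 × (59 − 248) = 248 + 0.25 × -189 = 200.75 → 201
B = 240 + 0.25 × (183 − 240) = 240 + 0.25 × -57 = 225.75 → 226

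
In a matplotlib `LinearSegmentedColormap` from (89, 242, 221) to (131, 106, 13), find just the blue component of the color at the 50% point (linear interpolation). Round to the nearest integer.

117

B = 221 + 0.5 × (13 − 221) = 117 → 117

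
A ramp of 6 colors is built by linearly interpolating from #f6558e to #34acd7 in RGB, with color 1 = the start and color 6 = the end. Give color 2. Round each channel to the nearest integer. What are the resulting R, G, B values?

(207, 102, 157)

With 6 swatches and endpoints inclusive, swatch 2 sits at t = (2 − 1)/(6 − 1) = 1/5 ≈ 0.2.
#f6558e → (246, 85, 142); #34acd7 → (52, 172, 215).
R = 246 + 0.2 × (52 − 246) = 207.2 → 207
G = 85 + 0.2 × (172 − 85) = 102.4 → 102
B = 142 + 0.2 × (215 − 142) = 156.6 → 157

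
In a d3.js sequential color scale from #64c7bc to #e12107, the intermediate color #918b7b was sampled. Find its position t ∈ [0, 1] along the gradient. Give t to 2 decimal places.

0.36

Invert the lerp on the B channel (largest span, 181): t = (123 − 188) / (7 − 188) = -65/-181 = 0.35912.
Check on R: (145 − 100)/(225 − 100) = 0.36 ✓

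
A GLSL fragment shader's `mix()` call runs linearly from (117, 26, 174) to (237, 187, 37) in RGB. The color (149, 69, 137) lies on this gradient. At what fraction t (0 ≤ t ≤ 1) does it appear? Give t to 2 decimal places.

Invert the lerp on the G channel (largest span, 161): t = (69 − 26) / (187 − 26) = 43/161 = 0.26708.
Check on R: (149 − 117)/(237 − 117) = 0.2667 ✓

0.27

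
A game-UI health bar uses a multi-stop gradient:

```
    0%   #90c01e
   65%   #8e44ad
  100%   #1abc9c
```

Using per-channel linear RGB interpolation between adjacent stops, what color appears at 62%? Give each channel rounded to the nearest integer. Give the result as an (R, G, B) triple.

(142, 74, 166)

62% lies between the 0% and 65% stops, so the local fraction is t = (62 − 0)/(65 − 0) = 62/65 ≈ 0.9538.
#90c01e → (144, 192, 30); #8e44ad → (142, 68, 173).
R = 144 + 0.9538 × (142 − 144) = 142.092 → 142
G = 192 + 0.9538 × (68 − 192) = 73.729 → 74
B = 30 + 0.9538 × (173 − 30) = 166.393 → 166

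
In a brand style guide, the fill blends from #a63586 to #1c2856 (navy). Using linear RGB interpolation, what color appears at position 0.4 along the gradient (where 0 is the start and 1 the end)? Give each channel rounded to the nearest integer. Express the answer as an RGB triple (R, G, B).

#a63586 → (166, 53, 134); #1c2856 → (28, 40, 86).
R = 166 + 0.4 × (28 − 166) = 166 + 0.4 × -138 = 110.8 → 111
G = 53 + 0.4 × (40 − 53) = 53 + 0.4 × -13 = 47.8 → 48
B = 134 + 0.4 × (86 − 134) = 134 + 0.4 × -48 = 114.8 → 115
So the blended color is (111, 48, 115), about #6f3073.

(111, 48, 115)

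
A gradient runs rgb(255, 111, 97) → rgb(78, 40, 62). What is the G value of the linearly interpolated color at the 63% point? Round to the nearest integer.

G = 111 + 0.63 × (40 − 111) = 66.27 → 66

66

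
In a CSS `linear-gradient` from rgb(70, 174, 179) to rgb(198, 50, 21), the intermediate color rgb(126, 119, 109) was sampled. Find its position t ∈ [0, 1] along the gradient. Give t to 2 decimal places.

Invert the lerp on the B channel (largest span, 158): t = (109 − 179) / (21 − 179) = -70/-158 = 0.44304.
Check on R: (126 − 70)/(198 − 70) = 0.4375 ✓

0.44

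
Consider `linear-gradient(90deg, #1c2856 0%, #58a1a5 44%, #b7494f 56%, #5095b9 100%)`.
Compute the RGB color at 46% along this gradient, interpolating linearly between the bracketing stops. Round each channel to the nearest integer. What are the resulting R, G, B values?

46% lies between the 44% and 56% stops, so the local fraction is t = (46 − 44)/(56 − 44) = 2/12 ≈ 0.1667.
#58a1a5 → (88, 161, 165); #b7494f → (183, 73, 79).
R = 88 + 0.1667 × (183 − 88) = 103.837 → 104
G = 161 + 0.1667 × (73 − 161) = 146.33 → 146
B = 165 + 0.1667 × (79 − 165) = 150.664 → 151

(104, 146, 151)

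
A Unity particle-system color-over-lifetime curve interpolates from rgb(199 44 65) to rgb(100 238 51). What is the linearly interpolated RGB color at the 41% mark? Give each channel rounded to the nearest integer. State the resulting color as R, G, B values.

41% corresponds to t = 0.41.
R = 199 + 0.41 × (100 − 199) = 199 + 0.41 × -99 = 158.41 → 158
G = 44 + 0.41 × (238 − 44) = 44 + 0.41 × 194 = 123.54 → 124
B = 65 + 0.41 × (51 − 65) = 65 + 0.41 × -14 = 59.26 → 59

(158, 124, 59)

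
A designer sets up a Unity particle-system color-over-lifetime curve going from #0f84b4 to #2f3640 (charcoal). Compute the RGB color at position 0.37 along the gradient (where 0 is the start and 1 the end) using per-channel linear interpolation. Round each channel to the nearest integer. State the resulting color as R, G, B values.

(27, 103, 137)

#0f84b4 → (15, 132, 180); #2f3640 → (47, 54, 64).
R = 15 + 0.37 × (47 − 15) = 15 + 0.37 × 32 = 26.84 → 27
G = 132 + 0.37 × (54 − 132) = 132 + 0.37 × -78 = 103.14 → 103
B = 180 + 0.37 × (64 − 180) = 180 + 0.37 × -116 = 137.08 → 137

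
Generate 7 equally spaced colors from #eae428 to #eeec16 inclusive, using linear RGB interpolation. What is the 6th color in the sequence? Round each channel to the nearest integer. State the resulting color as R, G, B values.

(237, 235, 25)

With 7 swatches and endpoints inclusive, swatch 6 sits at t = (6 − 1)/(7 − 1) = 5/6 ≈ 0.8333.
#eae428 → (234, 228, 40); #eeec16 → (238, 236, 22).
R = 234 + 0.8333 × (238 − 234) = 237.333 → 237
G = 228 + 0.8333 × (236 − 228) = 234.666 → 235
B = 40 + 0.8333 × (22 − 40) = 25.001 → 25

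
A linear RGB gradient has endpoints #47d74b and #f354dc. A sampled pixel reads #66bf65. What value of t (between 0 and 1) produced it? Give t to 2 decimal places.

Invert the lerp on the R channel (largest span, 172): t = (102 − 71) / (243 − 71) = 31/172 = 0.18023.
Check on G: (191 − 215)/(84 − 215) = 0.1832 ✓

0.18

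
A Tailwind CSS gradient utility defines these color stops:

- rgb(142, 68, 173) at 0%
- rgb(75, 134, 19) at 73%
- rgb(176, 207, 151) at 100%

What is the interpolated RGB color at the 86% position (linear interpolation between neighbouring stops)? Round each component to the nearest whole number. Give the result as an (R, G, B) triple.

86% lies between the 73% and 100% stops, so the local fraction is t = (86 − 73)/(100 − 73) = 13/27 ≈ 0.4815.
R = 75 + 0.4815 × (176 − 75) = 123.631 → 124
G = 134 + 0.4815 × (207 − 134) = 169.149 → 169
B = 19 + 0.4815 × (151 − 19) = 82.558 → 83

(124, 169, 83)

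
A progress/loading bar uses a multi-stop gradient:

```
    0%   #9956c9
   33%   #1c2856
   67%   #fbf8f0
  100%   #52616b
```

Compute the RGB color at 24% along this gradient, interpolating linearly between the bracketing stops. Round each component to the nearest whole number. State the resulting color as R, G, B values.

(62, 53, 117)

24% lies between the 0% and 33% stops, so the local fraction is t = (24 − 0)/(33 − 0) = 24/33 ≈ 0.7273.
#9956c9 → (153, 86, 201); #1c2856 → (28, 40, 86).
R = 153 + 0.7273 × (28 − 153) = 62.088 → 62
G = 86 + 0.7273 × (40 − 86) = 52.544 → 53
B = 201 + 0.7273 × (86 − 201) = 117.361 → 117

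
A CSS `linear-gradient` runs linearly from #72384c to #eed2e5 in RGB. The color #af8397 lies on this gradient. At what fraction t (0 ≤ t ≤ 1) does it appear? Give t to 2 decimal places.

Invert the lerp on the G channel (largest span, 154): t = (131 − 56) / (210 − 56) = 75/154 = 0.48701.
Check on R: (175 − 114)/(238 − 114) = 0.4919 ✓

0.49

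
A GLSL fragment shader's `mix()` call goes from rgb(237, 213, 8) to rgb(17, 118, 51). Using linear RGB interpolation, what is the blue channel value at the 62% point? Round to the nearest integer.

B = 8 + 0.62 × (51 − 8) = 34.66 → 35

35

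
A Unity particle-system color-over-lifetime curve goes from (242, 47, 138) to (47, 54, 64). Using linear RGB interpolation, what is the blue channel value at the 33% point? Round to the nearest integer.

114

B = 138 + 0.33 × (64 − 138) = 113.58 → 114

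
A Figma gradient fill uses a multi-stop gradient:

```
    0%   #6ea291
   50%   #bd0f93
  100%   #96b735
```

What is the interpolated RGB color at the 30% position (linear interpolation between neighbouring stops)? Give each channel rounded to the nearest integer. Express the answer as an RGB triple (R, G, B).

30% lies between the 0% and 50% stops, so the local fraction is t = (30 − 0)/(50 − 0) = 30/50 ≈ 0.6.
#6ea291 → (110, 162, 145); #bd0f93 → (189, 15, 147).
R = 110 + 0.6 × (189 − 110) = 157.4 → 157
G = 162 + 0.6 × (15 − 162) = 73.8 → 74
B = 145 + 0.6 × (147 − 145) = 146.2 → 146

(157, 74, 146)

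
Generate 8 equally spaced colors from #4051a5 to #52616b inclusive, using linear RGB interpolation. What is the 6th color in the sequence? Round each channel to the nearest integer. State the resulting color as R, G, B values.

(77, 92, 124)

With 8 swatches and endpoints inclusive, swatch 6 sits at t = (6 − 1)/(8 − 1) = 5/7 ≈ 0.7143.
#4051a5 → (64, 81, 165); #52616b → (82, 97, 107).
R = 64 + 0.7143 × (82 − 64) = 76.857 → 77
G = 81 + 0.7143 × (97 − 81) = 92.429 → 92
B = 165 + 0.7143 × (107 − 165) = 123.571 → 124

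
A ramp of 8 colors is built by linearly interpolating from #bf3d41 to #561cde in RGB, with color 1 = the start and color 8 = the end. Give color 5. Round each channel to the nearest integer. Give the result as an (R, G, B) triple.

(131, 42, 155)

With 8 swatches and endpoints inclusive, swatch 5 sits at t = (5 − 1)/(8 − 1) = 4/7 ≈ 0.5714.
#bf3d41 → (191, 61, 65); #561cde → (86, 28, 222).
R = 191 + 0.5714 × (86 − 191) = 131.003 → 131
G = 61 + 0.5714 × (28 − 61) = 42.144 → 42
B = 65 + 0.5714 × (222 − 65) = 154.71 → 155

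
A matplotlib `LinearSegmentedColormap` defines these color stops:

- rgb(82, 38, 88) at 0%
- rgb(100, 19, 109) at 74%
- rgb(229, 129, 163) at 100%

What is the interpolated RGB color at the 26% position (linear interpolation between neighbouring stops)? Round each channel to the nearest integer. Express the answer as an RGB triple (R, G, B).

(88, 31, 95)

26% lies between the 0% and 74% stops, so the local fraction is t = (26 − 0)/(74 − 0) = 26/74 ≈ 0.3514.
R = 82 + 0.3514 × (100 − 82) = 88.325 → 88
G = 38 + 0.3514 × (19 − 38) = 31.323 → 31
B = 88 + 0.3514 × (109 − 88) = 95.379 → 95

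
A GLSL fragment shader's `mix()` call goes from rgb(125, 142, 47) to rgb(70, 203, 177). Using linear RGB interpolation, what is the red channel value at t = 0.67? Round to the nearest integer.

88

R = 125 + 0.67 × (70 − 125) = 88.15 → 88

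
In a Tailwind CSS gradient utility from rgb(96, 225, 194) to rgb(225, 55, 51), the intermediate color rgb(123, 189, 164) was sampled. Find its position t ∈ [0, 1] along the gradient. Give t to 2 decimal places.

0.21

Invert the lerp on the G channel (largest span, 170): t = (189 − 225) / (55 − 225) = -36/-170 = 0.21176.
Check on R: (123 − 96)/(225 − 96) = 0.2093 ✓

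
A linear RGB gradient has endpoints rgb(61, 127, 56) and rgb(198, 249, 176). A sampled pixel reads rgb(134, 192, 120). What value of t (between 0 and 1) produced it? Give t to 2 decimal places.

0.53

Invert the lerp on the R channel (largest span, 137): t = (134 − 61) / (198 − 61) = 73/137 = 0.53285.
Check on G: (192 − 127)/(249 − 127) = 0.5328 ✓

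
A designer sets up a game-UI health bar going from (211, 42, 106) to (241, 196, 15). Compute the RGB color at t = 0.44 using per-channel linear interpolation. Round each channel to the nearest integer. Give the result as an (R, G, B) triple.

R = 211 + 0.44 × (241 − 211) = 211 + 0.44 × 30 = 224.2 → 224
G = 42 + 0.44 × (196 − 42) = 42 + 0.44 × 154 = 109.76 → 110
B = 106 + 0.44 × (15 − 106) = 106 + 0.44 × -91 = 65.96 → 66

(224, 110, 66)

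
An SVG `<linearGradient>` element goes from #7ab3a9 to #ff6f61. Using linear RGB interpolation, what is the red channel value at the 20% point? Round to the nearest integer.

149

R₁ = 122 (from #7ab3a9), R₂ = 255 (from #ff6f61).
R = 122 + 0.2 × (255 − 122) = 148.6 → 149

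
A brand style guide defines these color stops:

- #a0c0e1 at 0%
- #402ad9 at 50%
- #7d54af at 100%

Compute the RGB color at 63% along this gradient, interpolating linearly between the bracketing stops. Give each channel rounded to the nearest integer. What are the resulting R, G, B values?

(80, 53, 206)

63% lies between the 50% and 100% stops, so the local fraction is t = (63 − 50)/(100 − 50) = 13/50 ≈ 0.26.
#402ad9 → (64, 42, 217); #7d54af → (125, 84, 175).
R = 64 + 0.26 × (125 − 64) = 79.86 → 80
G = 42 + 0.26 × (84 − 42) = 52.92 → 53
B = 217 + 0.26 × (175 − 217) = 206.08 → 206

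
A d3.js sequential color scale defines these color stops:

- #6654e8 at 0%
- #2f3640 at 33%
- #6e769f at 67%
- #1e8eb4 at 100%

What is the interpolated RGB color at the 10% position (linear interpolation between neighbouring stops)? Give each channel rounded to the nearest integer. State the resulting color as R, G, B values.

10% lies between the 0% and 33% stops, so the local fraction is t = (10 − 0)/(33 − 0) = 10/33 ≈ 0.303.
#6654e8 → (102, 84, 232); #2f3640 → (47, 54, 64).
R = 102 + 0.303 × (47 − 102) = 85.335 → 85
G = 84 + 0.303 × (54 − 84) = 74.91 → 75
B = 232 + 0.303 × (64 − 232) = 181.096 → 181

(85, 75, 181)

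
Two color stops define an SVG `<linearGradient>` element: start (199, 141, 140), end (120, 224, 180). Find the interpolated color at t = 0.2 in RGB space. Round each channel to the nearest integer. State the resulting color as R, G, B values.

(183, 158, 148)

R = 199 + 0.2 × (120 − 199) = 199 + 0.2 × -79 = 183.2 → 183
G = 141 + 0.2 × (224 − 141) = 141 + 0.2 × 83 = 157.6 → 158
B = 140 + 0.2 × (180 − 140) = 140 + 0.2 × 40 = 148 → 148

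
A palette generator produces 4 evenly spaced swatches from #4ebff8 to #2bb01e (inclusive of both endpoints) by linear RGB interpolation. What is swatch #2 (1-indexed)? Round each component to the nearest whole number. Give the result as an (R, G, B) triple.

With 4 swatches and endpoints inclusive, swatch 2 sits at t = (2 − 1)/(4 − 1) = 1/3 ≈ 0.3333.
#4ebff8 → (78, 191, 248); #2bb01e → (43, 176, 30).
R = 78 + 0.3333 × (43 − 78) = 66.335 → 66
G = 191 + 0.3333 × (176 − 191) = 186 → 186
B = 248 + 0.3333 × (30 − 248) = 175.341 → 175

(66, 186, 175)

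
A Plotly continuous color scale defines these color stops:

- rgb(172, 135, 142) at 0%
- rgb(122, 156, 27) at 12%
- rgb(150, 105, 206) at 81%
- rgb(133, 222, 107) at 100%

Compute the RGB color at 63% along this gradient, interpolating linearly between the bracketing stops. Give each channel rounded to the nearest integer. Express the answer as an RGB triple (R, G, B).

63% lies between the 12% and 81% stops, so the local fraction is t = (63 − 12)/(81 − 12) = 51/69 ≈ 0.7391.
R = 122 + 0.7391 × (150 − 122) = 142.695 → 143
G = 156 + 0.7391 × (105 − 156) = 118.306 → 118
B = 27 + 0.7391 × (206 − 27) = 159.299 → 159

(143, 118, 159)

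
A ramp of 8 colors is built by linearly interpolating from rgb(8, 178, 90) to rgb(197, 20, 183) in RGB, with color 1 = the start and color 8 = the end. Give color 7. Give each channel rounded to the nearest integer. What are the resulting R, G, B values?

With 8 swatches and endpoints inclusive, swatch 7 sits at t = (7 − 1)/(8 − 1) = 6/7 ≈ 0.8571.
R = 8 + 0.8571 × (197 − 8) = 169.992 → 170
G = 178 + 0.8571 × (20 − 178) = 42.578 → 43
B = 90 + 0.8571 × (183 − 90) = 169.71 → 170

(170, 43, 170)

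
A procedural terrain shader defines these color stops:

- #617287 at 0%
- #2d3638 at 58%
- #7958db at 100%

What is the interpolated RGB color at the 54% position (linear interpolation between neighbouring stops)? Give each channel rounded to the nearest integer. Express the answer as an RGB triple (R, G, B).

54% lies between the 0% and 58% stops, so the local fraction is t = (54 − 0)/(58 − 0) = 54/58 ≈ 0.931.
#617287 → (97, 114, 135); #2d3638 → (45, 54, 56).
R = 97 + 0.931 × (45 − 97) = 48.588 → 49
G = 114 + 0.931 × (54 − 114) = 58.14 → 58
B = 135 + 0.931 × (56 − 135) = 61.451 → 61

(49, 58, 61)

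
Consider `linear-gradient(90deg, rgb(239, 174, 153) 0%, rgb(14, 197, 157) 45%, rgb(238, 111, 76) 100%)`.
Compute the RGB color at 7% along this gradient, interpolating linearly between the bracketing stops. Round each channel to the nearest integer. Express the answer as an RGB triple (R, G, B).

7% lies between the 0% and 45% stops, so the local fraction is t = (7 − 0)/(45 − 0) = 7/45 ≈ 0.1556.
R = 239 + 0.1556 × (14 − 239) = 203.99 → 204
G = 174 + 0.1556 × (197 − 174) = 177.579 → 178
B = 153 + 0.1556 × (157 − 153) = 153.622 → 154

(204, 178, 154)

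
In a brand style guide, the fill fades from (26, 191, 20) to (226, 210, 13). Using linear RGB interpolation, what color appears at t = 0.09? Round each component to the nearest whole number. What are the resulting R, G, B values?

(44, 193, 19)

R = 26 + 0.09 × (226 − 26) = 26 + 0.09 × 200 = 44 → 44
G = 191 + 0.09 × (210 − 191) = 191 + 0.09 × 19 = 192.71 → 193
B = 20 + 0.09 × (13 − 20) = 20 + 0.09 × -7 = 19.37 → 19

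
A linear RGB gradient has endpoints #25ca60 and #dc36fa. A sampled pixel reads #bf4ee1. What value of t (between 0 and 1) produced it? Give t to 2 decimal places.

0.84

Invert the lerp on the R channel (largest span, 183): t = (191 − 37) / (220 − 37) = 154/183 = 0.84153.
Check on G: (78 − 202)/(54 − 202) = 0.8378 ✓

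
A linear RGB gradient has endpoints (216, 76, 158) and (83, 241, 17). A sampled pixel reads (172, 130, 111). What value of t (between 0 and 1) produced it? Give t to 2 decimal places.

0.33

Invert the lerp on the G channel (largest span, 165): t = (130 − 76) / (241 − 76) = 54/165 = 0.32727.
Check on R: (172 − 216)/(83 − 216) = 0.3308 ✓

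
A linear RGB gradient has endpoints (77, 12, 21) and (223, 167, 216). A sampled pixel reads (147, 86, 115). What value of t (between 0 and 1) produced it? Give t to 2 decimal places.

0.48

Invert the lerp on the B channel (largest span, 195): t = (115 − 21) / (216 − 21) = 94/195 = 0.48205.
Check on R: (147 − 77)/(223 − 77) = 0.4795 ✓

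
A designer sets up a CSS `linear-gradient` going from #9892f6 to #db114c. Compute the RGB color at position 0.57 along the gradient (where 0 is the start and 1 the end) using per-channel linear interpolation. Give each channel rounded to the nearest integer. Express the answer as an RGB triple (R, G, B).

#9892f6 → (152, 146, 246); #db114c → (219, 17, 76).
R = 152 + 0.57 × (219 − 152) = 152 + 0.57 × 67 = 190.19 → 190
G = 146 + 0.57 × (17 − 146) = 146 + 0.57 × -129 = 72.47 → 72
B = 246 + 0.57 × (76 − 246) = 246 + 0.57 × -170 = 149.1 → 149

(190, 72, 149)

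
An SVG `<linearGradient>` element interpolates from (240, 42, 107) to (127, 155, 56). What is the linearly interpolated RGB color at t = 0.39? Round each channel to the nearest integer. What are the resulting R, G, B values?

R = 240 + 0.39 × (127 − 240) = 240 + 0.39 × -113 = 195.93 → 196
G = 42 + 0.39 × (155 − 42) = 42 + 0.39 × 113 = 86.07 → 86
B = 107 + 0.39 × (56 − 107) = 107 + 0.39 × -51 = 87.11 → 87

(196, 86, 87)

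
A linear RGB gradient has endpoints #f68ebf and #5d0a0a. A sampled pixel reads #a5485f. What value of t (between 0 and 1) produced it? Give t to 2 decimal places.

Invert the lerp on the B channel (largest span, 181): t = (95 − 191) / (10 − 191) = -96/-181 = 0.53039.
Check on R: (165 − 246)/(93 − 246) = 0.5294 ✓

0.53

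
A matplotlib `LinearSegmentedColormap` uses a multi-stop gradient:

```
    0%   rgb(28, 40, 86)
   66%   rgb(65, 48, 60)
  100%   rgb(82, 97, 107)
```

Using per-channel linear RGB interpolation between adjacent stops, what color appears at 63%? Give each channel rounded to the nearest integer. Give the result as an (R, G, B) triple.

63% lies between the 0% and 66% stops, so the local fraction is t = (63 − 0)/(66 − 0) = 63/66 ≈ 0.9545.
R = 28 + 0.9545 × (65 − 28) = 63.316 → 63
G = 40 + 0.9545 × (48 − 40) = 47.636 → 48
B = 86 + 0.9545 × (60 − 86) = 61.183 → 61

(63, 48, 61)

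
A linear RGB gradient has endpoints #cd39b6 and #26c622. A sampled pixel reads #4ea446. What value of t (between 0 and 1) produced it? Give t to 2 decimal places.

Invert the lerp on the R channel (largest span, 167): t = (78 − 205) / (38 − 205) = -127/-167 = 0.76048.
Check on G: (164 − 57)/(198 − 57) = 0.7589 ✓

0.76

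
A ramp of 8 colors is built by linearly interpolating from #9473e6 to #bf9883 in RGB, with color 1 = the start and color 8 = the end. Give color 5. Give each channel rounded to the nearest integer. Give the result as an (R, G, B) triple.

(173, 136, 173)

With 8 swatches and endpoints inclusive, swatch 5 sits at t = (5 − 1)/(8 − 1) = 4/7 ≈ 0.5714.
#9473e6 → (148, 115, 230); #bf9883 → (191, 152, 131).
R = 148 + 0.5714 × (191 − 148) = 172.57 → 173
G = 115 + 0.5714 × (152 − 115) = 136.142 → 136
B = 230 + 0.5714 × (131 − 230) = 173.431 → 173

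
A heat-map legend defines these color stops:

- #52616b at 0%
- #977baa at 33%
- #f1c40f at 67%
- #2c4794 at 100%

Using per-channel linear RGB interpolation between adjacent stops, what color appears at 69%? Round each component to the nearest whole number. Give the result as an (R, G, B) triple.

69% lies between the 67% and 100% stops, so the local fraction is t = (69 − 67)/(100 − 67) = 2/33 ≈ 0.0606.
#f1c40f → (241, 196, 15); #2c4794 → (44, 71, 148).
R = 241 + 0.0606 × (44 − 241) = 229.062 → 229
G = 196 + 0.0606 × (71 − 196) = 188.425 → 188
B = 15 + 0.0606 × (148 − 15) = 23.06 → 23

(229, 188, 23)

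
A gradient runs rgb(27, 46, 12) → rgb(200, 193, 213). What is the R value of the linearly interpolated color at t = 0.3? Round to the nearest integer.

R = 27 + 0.3 × (200 − 27) = 78.9 → 79

79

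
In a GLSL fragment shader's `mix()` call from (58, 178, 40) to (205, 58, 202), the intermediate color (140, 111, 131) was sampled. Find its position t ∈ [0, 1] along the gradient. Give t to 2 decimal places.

0.56

Invert the lerp on the B channel (largest span, 162): t = (131 − 40) / (202 − 40) = 91/162 = 0.56173.
Check on R: (140 − 58)/(205 − 58) = 0.5578 ✓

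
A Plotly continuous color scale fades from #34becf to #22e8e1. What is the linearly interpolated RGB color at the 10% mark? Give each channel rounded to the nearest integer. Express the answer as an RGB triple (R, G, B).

(50, 194, 209)

#34becf → (52, 190, 207); #22e8e1 → (34, 232, 225).
10% corresponds to t = 0.1.
R = 52 + 0.1 × (34 − 52) = 52 + 0.1 × -18 = 50.2 → 50
G = 190 + 0.1 × (232 − 190) = 190 + 0.1 × 42 = 194.2 → 194
B = 207 + 0.1 × (225 − 207) = 207 + 0.1 × 18 = 208.8 → 209
So the blended color is (50, 194, 209), about #32c2d1.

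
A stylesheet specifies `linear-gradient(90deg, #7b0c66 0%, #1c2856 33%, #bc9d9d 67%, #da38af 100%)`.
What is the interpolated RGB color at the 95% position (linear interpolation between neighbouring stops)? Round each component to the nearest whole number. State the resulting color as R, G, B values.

95% lies between the 67% and 100% stops, so the local fraction is t = (95 − 67)/(100 − 67) = 28/33 ≈ 0.8485.
#bc9d9d → (188, 157, 157); #da38af → (218, 56, 175).
R = 188 + 0.8485 × (218 − 188) = 213.455 → 213
G = 157 + 0.8485 × (56 − 157) = 71.301 → 71
B = 157 + 0.8485 × (175 − 157) = 172.273 → 172

(213, 71, 172)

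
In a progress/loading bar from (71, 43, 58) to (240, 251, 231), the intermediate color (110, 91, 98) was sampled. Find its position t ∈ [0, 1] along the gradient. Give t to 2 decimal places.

Invert the lerp on the G channel (largest span, 208): t = (91 − 43) / (251 − 43) = 48/208 = 0.23077.
Check on R: (110 − 71)/(240 − 71) = 0.2308 ✓

0.23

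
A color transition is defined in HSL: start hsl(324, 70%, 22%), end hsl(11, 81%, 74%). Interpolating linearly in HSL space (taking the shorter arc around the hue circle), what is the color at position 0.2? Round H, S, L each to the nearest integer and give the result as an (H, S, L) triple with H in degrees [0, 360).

Hue: 11 − 324 = -313°, but |-313| > 180 so the shorter arc goes the other way: Δh = -313 + 360 = 47°.
H = 324 + 0.2 × (47) = 333.4 → 333°
S = 70 + 0.2 × (81 − 70) = 72.2 → 72%
L = 22 + 0.2 × (74 − 22) = 32.4 → 32%

(333, 72, 32)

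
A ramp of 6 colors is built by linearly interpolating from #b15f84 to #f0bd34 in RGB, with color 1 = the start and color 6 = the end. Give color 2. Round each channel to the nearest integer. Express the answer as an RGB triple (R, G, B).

With 6 swatches and endpoints inclusive, swatch 2 sits at t = (2 − 1)/(6 − 1) = 1/5 ≈ 0.2.
#b15f84 → (177, 95, 132); #f0bd34 → (240, 189, 52).
R = 177 + 0.2 × (240 − 177) = 189.6 → 190
G = 95 + 0.2 × (189 − 95) = 113.8 → 114
B = 132 + 0.2 × (52 − 132) = 116 → 116

(190, 114, 116)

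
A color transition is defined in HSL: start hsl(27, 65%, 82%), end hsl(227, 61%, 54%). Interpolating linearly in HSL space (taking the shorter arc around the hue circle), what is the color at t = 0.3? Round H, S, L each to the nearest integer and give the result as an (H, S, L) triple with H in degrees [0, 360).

Hue: 227 − 27 = 200°, but |200| > 180 so the shorter arc goes the other way: Δh = 200 − 360 = -160°.
H = 27 + 0.3 × (-160) = -21 → -21 → -21 mod 360 = 339°
S = 65 + 0.3 × (61 − 65) = 63.8 → 64%
L = 82 + 0.3 × (54 − 82) = 73.6 → 74%

(339, 64, 74)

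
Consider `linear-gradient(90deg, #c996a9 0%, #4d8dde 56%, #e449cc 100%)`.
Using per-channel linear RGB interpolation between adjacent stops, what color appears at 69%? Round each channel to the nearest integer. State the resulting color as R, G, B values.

69% lies between the 56% and 100% stops, so the local fraction is t = (69 − 56)/(100 − 56) = 13/44 ≈ 0.2955.
#4d8dde → (77, 141, 222); #e449cc → (228, 73, 204).
R = 77 + 0.2955 × (228 − 77) = 121.62 → 122
G = 141 + 0.2955 × (73 − 141) = 120.906 → 121
B = 222 + 0.2955 × (204 − 222) = 216.681 → 217

(122, 121, 217)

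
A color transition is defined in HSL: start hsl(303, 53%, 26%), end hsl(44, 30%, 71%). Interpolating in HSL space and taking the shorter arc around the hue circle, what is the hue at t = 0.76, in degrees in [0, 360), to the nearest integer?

Hue: 44 − 303 = -259°, but |-259| > 180 so the shorter arc goes the other way: Δh = -259 + 360 = 101°.
H = 303 + 0.76 × (101) = 379.76 → 380 → 380 mod 360 = 20°

20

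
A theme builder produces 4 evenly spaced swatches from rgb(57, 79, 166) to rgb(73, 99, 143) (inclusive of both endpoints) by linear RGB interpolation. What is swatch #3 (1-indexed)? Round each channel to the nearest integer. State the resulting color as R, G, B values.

With 4 swatches and endpoints inclusive, swatch 3 sits at t = (3 − 1)/(4 − 1) = 2/3 ≈ 0.6667.
R = 57 + 0.6667 × (73 − 57) = 67.667 → 68
G = 79 + 0.6667 × (99 − 79) = 92.334 → 92
B = 166 + 0.6667 × (143 − 166) = 150.666 → 151

(68, 92, 151)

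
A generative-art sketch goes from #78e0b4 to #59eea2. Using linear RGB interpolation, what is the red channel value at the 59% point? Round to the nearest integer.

R₁ = 120 (from #78e0b4), R₂ = 89 (from #59eea2).
R = 120 + 0.59 × (89 − 120) = 101.71 → 102

102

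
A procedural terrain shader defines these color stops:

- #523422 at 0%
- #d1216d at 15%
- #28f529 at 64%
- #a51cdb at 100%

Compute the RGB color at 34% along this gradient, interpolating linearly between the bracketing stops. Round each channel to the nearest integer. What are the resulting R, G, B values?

(143, 115, 83)

34% lies between the 15% and 64% stops, so the local fraction is t = (34 − 15)/(64 − 15) = 19/49 ≈ 0.3878.
#d1216d → (209, 33, 109); #28f529 → (40, 245, 41).
R = 209 + 0.3878 × (40 − 209) = 143.462 → 143
G = 33 + 0.3878 × (245 − 33) = 115.214 → 115
B = 109 + 0.3878 × (41 − 109) = 82.63 → 83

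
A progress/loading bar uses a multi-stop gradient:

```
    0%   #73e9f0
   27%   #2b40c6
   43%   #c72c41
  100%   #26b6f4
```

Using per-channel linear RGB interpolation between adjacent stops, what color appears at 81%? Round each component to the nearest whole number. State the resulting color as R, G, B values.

(92, 136, 184)

81% lies between the 43% and 100% stops, so the local fraction is t = (81 − 43)/(100 − 43) = 38/57 ≈ 0.6667.
#c72c41 → (199, 44, 65); #26b6f4 → (38, 182, 244).
R = 199 + 0.6667 × (38 − 199) = 91.661 → 92
G = 44 + 0.6667 × (182 − 44) = 136.005 → 136
B = 65 + 0.6667 × (244 − 65) = 184.339 → 184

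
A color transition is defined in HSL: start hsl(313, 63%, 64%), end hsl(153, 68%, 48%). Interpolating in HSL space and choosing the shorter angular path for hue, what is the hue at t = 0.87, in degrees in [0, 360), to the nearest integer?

Hue arc: Δh = 153 − 313 = -160° (|Δh| ≤ 180, already the shorter path).
H = 313 + 0.87 × (-160) = 173.8 → 174°

174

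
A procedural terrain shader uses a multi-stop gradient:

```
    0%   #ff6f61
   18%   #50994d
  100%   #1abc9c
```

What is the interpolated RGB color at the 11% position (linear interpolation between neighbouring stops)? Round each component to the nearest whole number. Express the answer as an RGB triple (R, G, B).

(148, 137, 85)

11% lies between the 0% and 18% stops, so the local fraction is t = (11 − 0)/(18 − 0) = 11/18 ≈ 0.6111.
#ff6f61 → (255, 111, 97); #50994d → (80, 153, 77).
R = 255 + 0.6111 × (80 − 255) = 148.058 → 148
G = 111 + 0.6111 × (153 − 111) = 136.666 → 137
B = 97 + 0.6111 × (77 − 97) = 84.778 → 85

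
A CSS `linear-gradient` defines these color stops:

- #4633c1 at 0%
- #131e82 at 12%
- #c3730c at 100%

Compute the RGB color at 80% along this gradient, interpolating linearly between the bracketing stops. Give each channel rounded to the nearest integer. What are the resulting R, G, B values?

80% lies between the 12% and 100% stops, so the local fraction is t = (80 − 12)/(100 − 12) = 68/88 ≈ 0.7727.
#131e82 → (19, 30, 130); #c3730c → (195, 115, 12).
R = 19 + 0.7727 × (195 − 19) = 154.995 → 155
G = 30 + 0.7727 × (115 − 30) = 95.68 → 96
B = 130 + 0.7727 × (12 − 130) = 38.821 → 39

(155, 96, 39)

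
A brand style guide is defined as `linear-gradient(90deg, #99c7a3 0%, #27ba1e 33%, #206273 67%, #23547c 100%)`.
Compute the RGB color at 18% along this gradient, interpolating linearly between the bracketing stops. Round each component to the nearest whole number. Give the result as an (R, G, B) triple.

18% lies between the 0% and 33% stops, so the local fraction is t = (18 − 0)/(33 − 0) = 18/33 ≈ 0.5455.
#99c7a3 → (153, 199, 163); #27ba1e → (39, 186, 30).
R = 153 + 0.5455 × (39 − 153) = 90.813 → 91
G = 199 + 0.5455 × (186 − 199) = 191.909 → 192
B = 163 + 0.5455 × (30 − 163) = 90.448 → 90

(91, 192, 90)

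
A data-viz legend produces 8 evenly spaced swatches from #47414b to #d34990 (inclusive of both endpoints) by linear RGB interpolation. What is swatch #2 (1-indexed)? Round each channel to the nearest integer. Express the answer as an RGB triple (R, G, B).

With 8 swatches and endpoints inclusive, swatch 2 sits at t = (2 − 1)/(8 − 1) = 1/7 ≈ 0.1429.
#47414b → (71, 65, 75); #d34990 → (211, 73, 144).
R = 71 + 0.1429 × (211 − 71) = 91.006 → 91
G = 65 + 0.1429 × (73 − 65) = 66.143 → 66
B = 75 + 0.1429 × (144 − 75) = 84.86 → 85

(91, 66, 85)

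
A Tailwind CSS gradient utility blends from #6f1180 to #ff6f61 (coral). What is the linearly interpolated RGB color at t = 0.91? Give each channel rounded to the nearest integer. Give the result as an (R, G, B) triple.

(242, 103, 100)

#6f1180 → (111, 17, 128); #ff6f61 → (255, 111, 97).
R = 111 + 0.91 × (255 − 111) = 111 + 0.91 × 144 = 242.04 → 242
G = 17 + 0.91 × (111 − 17) = 17 + 0.91 × 94 = 102.54 → 103
B = 128 + 0.91 × (97 − 128) = 128 + 0.91 × -31 = 99.79 → 100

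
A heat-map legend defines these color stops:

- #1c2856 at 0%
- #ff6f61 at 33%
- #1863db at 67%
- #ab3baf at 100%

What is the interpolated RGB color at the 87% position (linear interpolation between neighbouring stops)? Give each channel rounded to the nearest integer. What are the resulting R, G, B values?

87% lies between the 67% and 100% stops, so the local fraction is t = (87 − 67)/(100 − 67) = 20/33 ≈ 0.6061.
#1863db → (24, 99, 219); #ab3baf → (171, 59, 175).
R = 24 + 0.6061 × (171 − 24) = 113.097 → 113
G = 99 + 0.6061 × (59 − 99) = 74.756 → 75
B = 219 + 0.6061 × (175 − 219) = 192.332 → 192

(113, 75, 192)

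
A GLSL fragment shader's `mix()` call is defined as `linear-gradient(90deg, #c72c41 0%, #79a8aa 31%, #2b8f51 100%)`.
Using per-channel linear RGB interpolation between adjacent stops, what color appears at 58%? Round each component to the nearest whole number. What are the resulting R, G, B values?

(90, 158, 135)

58% lies between the 31% and 100% stops, so the local fraction is t = (58 − 31)/(100 − 31) = 27/69 ≈ 0.3913.
#79a8aa → (121, 168, 170); #2b8f51 → (43, 143, 81).
R = 121 + 0.3913 × (43 − 121) = 90.479 → 90
G = 168 + 0.3913 × (143 − 168) = 158.218 → 158
B = 170 + 0.3913 × (81 − 170) = 135.174 → 135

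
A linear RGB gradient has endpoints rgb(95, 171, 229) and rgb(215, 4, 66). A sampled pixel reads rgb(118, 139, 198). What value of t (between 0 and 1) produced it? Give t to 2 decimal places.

0.19

Invert the lerp on the G channel (largest span, 167): t = (139 − 171) / (4 − 171) = -32/-167 = 0.19162.
Check on R: (118 − 95)/(215 − 95) = 0.1917 ✓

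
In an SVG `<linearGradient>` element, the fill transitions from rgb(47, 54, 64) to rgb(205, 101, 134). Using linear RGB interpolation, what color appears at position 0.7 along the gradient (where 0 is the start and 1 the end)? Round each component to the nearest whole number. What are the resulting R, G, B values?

(158, 87, 113)

R = 47 + 0.7 × (205 − 47) = 47 + 0.7 × 158 = 157.6 → 158
G = 54 + 0.7 × (101 − 54) = 54 + 0.7 × 47 = 86.9 → 87
B = 64 + 0.7 × (134 − 64) = 64 + 0.7 × 70 = 113 → 113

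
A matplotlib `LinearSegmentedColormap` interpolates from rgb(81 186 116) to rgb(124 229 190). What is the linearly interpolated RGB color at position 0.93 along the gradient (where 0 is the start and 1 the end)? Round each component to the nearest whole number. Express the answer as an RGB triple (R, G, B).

R = 81 + 0.93 × (124 − 81) = 81 + 0.93 × 43 = 120.99 → 121
G = 186 + 0.93 × (229 − 186) = 186 + 0.93 × 43 = 225.99 → 226
B = 116 + 0.93 × (190 − 116) = 116 + 0.93 × 74 = 184.82 → 185
So the blended color is (121, 226, 185), about #79e2b9.

(121, 226, 185)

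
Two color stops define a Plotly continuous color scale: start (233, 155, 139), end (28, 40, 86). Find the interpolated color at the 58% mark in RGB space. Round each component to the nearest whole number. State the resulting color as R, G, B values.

(114, 88, 108)

58% corresponds to t = 0.58.
R = 233 + 0.58 × (28 − 233) = 233 + 0.58 × -205 = 114.1 → 114
G = 155 + 0.58 × (40 − 155) = 155 + 0.58 × -115 = 88.3 → 88
B = 139 + 0.58 × (86 − 139) = 139 + 0.58 × -53 = 108.26 → 108
So the blended color is (114, 88, 108), about #72586c.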